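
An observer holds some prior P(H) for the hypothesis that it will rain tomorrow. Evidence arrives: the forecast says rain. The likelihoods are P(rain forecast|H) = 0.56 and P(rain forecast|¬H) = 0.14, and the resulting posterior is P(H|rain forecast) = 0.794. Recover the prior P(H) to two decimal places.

In odds form, posterior odds = prior odds × likelihood ratio, so prior odds = posterior odds ÷ LR.
Posterior odds = 0.794/(1−0.794) = 3.8544. LR = 0.56/0.14 = 4.0000.
Prior odds = 3.8544/4.0000 = 0.9636, so P(H) = 0.9636/(1+0.9636) ≈ 0.49.

P(H) = 0.49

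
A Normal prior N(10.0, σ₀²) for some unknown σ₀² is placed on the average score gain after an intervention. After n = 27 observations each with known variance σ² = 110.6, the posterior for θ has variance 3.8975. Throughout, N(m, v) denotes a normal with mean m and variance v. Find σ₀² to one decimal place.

For the Normal–Normal model with known σ², precisions add: τ_n = τ₀ + n/σ².
So 1/σ₀² = 1/3.8975 − 27/110.6 = 0.256575 − 0.244123 = 0.012452.
Hence σ₀² = 1/0.012452 ≈ 80.3.

σ₀² = 80.3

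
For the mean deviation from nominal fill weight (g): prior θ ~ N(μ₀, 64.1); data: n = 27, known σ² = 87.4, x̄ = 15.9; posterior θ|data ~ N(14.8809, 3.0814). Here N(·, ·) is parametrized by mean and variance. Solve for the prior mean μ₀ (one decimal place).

μ₀ = -5.3

The posterior mean is a precision-weighted average: μ_n = (τ₀μ₀ + τ_data·x̄)/(τ₀+τ_data), with τ₀=1/σ₀² and τ_data=n/σ².
Here τ₀ = 1/64.1 = 0.015601 and τ_data = 27/87.4 = 0.308924, so τ_n = 0.324525.
Rearranging for μ₀: μ₀ = (μ_n·τ_n − τ_data·x̄)/τ₀ = (14.8809·0.324525 − 0.308924·15.9) / 0.015601 = -0.082668/0.015601 ≈ -5.3.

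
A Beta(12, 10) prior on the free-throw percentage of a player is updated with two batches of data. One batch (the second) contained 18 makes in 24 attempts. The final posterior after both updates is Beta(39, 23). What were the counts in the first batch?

9 makes and 7 misses

Because Beta–binomial updating is additive in the counts, the combined data contributed (α_post−α_prior, β_post−β_prior) successes and failures.
Total across both batches: 39−12=27 makes, 23−10=13 misses.
Subtract the second batch: 27−18=9 makes and 13−6=7 misses.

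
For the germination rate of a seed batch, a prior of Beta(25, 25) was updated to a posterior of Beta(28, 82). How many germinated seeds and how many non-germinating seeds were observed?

Under Beta–binomial conjugacy the posterior parameters are (a+s, b+f).
So s = 28 − 25 = 3 and f = 82 − 25 = 57.

3 germinated seeds and 57 non-germinating seeds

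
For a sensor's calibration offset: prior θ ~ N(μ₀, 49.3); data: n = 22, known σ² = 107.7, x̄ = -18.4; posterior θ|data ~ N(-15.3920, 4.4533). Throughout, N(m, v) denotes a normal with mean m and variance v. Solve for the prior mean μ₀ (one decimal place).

μ₀ = 14.9

The posterior mean is a precision-weighted average: μ_n = (τ₀μ₀ + τ_data·x̄)/(τ₀+τ_data), with τ₀=1/σ₀² and τ_data=n/σ².
Here τ₀ = 1/49.3 = 0.020284 and τ_data = 22/107.7 = 0.204271, so τ_n = 0.224555.
Rearranging for μ₀: μ₀ = (μ_n·τ_n − τ_data·x̄)/τ₀ = (-15.3920·0.224555 − 0.204271·-18.4) / 0.020284 = 0.302236/0.020284 ≈ 14.9.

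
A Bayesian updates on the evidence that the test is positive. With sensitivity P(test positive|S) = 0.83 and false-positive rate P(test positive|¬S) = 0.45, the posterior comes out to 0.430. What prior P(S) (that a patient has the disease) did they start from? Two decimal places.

Bayes' rule in odds form gives O(S|E) = O(S)·[P(E|S)/P(E|¬S)], hence O(S) = O(S|E)/LR.
Posterior odds = 0.430/(1−0.430) = 0.7544. LR = 0.83/0.45 = 1.8444.
Prior odds = 0.7544/1.8444 = 0.4090, so P(S) = 0.4090/(1+0.4090) ≈ 0.29.

P(S) = 0.29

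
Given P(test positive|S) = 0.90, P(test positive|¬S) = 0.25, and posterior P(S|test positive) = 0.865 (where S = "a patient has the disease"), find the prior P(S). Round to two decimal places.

In odds form, posterior odds = prior odds × likelihood ratio, so prior odds = posterior odds ÷ LR.
Posterior odds = 0.865/(1−0.865) = 6.4074. LR = 0.90/0.25 = 3.6000.
Prior odds = 6.4074/3.6000 = 1.7798, so P(S) = 1.7798/(1+1.7798) ≈ 0.64.

P(S) = 0.64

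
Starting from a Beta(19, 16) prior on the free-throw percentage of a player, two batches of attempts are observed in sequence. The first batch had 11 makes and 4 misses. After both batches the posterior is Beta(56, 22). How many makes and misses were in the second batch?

Sequential conjugate updates are equivalent to a single update on the pooled data, so total successes = posterior α − prior α and total failures = posterior β − prior β.
Total across both batches: 56−19=37 makes, 22−16=6 misses.
Subtract the first batch: 37−11=26 makes and 6−4=2 misses.

26 makes and 2 misses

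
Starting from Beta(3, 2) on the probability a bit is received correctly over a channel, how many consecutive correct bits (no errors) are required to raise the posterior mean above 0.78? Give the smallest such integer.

After k correct bits and 0 errors the posterior is Beta(3+k, 2), with mean (3+k)/(3+2+k).
Set (3+k)/(5+k) > 0.78 and solve: k > (0.78·5 − 3)/(1 − 0.78) = 4.091.
The smallest integer exceeding 4.091 is 5, and checking k=5: (8)/(10) = 0.8000 > 0.78.

k = 5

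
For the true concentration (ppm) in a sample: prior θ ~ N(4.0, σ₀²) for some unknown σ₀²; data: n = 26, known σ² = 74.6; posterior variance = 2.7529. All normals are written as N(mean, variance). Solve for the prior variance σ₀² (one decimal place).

For the Normal–Normal model with known σ², precisions add: τ_n = τ₀ + n/σ².
So 1/σ₀² = 1/2.7529 − 26/74.6 = 0.363253 − 0.348525 = 0.014728.
Hence σ₀² = 1/0.014728 ≈ 67.9.

σ₀² = 67.9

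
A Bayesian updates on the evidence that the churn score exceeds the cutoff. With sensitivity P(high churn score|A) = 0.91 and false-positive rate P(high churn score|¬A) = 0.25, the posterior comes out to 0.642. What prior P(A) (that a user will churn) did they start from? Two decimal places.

In odds form, posterior odds = prior odds × likelihood ratio, so prior odds = posterior odds ÷ LR.
Posterior odds = 0.642/(1−0.642) = 1.7933. LR = 0.91/0.25 = 3.6400.
Prior odds = 1.7933/3.6400 = 0.4927, so P(A) = 0.4927/(1+0.4927) ≈ 0.33.

P(A) = 0.33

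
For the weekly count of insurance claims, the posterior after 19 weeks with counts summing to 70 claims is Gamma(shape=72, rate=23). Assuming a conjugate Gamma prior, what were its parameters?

Gamma(shape=2, rate=4)

A Gamma(α, β) prior (rate parametrization) on a Poisson rate with n observations summing to S gives posterior Gamma(α+S, β+n).
So α = 72 − 70 = 2 and β = 23 − 19 = 4.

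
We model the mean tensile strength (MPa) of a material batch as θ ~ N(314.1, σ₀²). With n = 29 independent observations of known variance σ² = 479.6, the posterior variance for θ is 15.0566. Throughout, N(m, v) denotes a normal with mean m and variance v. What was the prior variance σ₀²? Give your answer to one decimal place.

For the Normal–Normal model with known σ², precisions add: τ_n = τ₀ + n/σ².
So 1/σ₀² = 1/15.0566 − 29/479.6 = 0.066416 − 0.060467 = 0.005949.
Hence σ₀² = 1/0.005949 ≈ 168.1.

σ₀² = 168.1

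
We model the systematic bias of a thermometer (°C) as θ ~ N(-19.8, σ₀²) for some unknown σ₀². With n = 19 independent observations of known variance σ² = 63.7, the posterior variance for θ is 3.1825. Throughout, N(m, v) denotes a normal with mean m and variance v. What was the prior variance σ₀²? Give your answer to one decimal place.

Posterior precision equals prior precision plus data precision: 1/σ_n² = 1/σ₀² + n/σ².
So 1/σ₀² = 1/3.1825 − 19/63.7 = 0.314218 − 0.298273 = 0.015945.
Hence σ₀² = 1/0.015945 ≈ 62.7.

σ₀² = 62.7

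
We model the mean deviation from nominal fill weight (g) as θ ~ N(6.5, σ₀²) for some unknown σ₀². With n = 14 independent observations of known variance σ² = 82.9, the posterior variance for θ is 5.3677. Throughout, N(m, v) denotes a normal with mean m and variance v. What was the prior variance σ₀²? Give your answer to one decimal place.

σ₀² = 57.4

Posterior precision equals prior precision plus data precision: 1/σ_n² = 1/σ₀² + n/σ².
So 1/σ₀² = 1/5.3677 − 14/82.9 = 0.186300 − 0.168878 = 0.017422.
Hence σ₀² = 1/0.017422 ≈ 57.4.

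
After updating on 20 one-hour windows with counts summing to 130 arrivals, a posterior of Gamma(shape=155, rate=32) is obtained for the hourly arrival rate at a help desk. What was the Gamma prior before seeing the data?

Gamma–Poisson conjugacy: posterior shape = α + Σxᵢ, posterior rate = β + n.
So α = 155 − 130 = 25 and β = 32 − 20 = 12.

Gamma(shape=25, rate=12)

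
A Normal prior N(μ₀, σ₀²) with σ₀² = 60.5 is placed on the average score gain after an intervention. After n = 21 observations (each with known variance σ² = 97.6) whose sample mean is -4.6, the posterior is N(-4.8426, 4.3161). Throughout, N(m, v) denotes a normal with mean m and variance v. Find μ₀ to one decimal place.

With known observation variance, the Normal–Normal posterior has precision τ_n = τ₀ + n/σ² and mean μ_n = (τ₀μ₀ + (n/σ²)x̄)/τ_n.
Here τ₀ = 1/60.5 = 0.016529 and τ_data = 21/97.6 = 0.215164, so τ_n = 0.231693.
Rearranging for μ₀: μ₀ = (μ_n·τ_n − τ_data·x̄)/τ₀ = (-4.8426·0.231693 − 0.215164·-4.6) / 0.016529 = -0.132242/0.016529 ≈ -8.0.

μ₀ = -8.0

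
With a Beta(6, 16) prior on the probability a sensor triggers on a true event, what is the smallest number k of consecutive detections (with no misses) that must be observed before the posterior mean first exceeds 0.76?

After k detections and 0 misses the posterior is Beta(6+k, 16), with mean (6+k)/(6+16+k).
Set (6+k)/(22+k) > 0.76 and solve: k > (0.76·22 − 6)/(1 − 0.76) = 44.667.
The smallest integer exceeding 44.667 is 45.

k = 45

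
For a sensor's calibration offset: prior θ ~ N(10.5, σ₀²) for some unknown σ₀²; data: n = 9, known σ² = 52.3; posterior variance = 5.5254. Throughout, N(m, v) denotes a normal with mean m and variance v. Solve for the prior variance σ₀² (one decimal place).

For the Normal–Normal model with known σ², precisions add: τ_n = τ₀ + n/σ².
So 1/σ₀² = 1/5.5254 − 9/52.3 = 0.180982 − 0.172084 = 0.008898.
Hence σ₀² = 1/0.008898 ≈ 112.4.

σ₀² = 112.4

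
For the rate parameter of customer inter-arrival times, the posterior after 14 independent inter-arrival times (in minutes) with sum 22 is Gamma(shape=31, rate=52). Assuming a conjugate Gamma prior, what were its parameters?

Gamma(shape=17, rate=30)

For an exponential likelihood with a Gamma(α, β) prior on the rate, n observations with total T give posterior Gamma(α+n, β+T).
So α = 31 − 14 = 17 and β = 52 − 22 = 30.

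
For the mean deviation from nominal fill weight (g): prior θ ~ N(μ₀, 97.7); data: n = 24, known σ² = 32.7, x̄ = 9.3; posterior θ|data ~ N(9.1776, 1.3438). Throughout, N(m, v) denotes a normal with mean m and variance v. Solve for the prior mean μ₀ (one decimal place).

The posterior mean is a precision-weighted average: μ_n = (τ₀μ₀ + τ_data·x̄)/(τ₀+τ_data), with τ₀=1/σ₀² and τ_data=n/σ².
Here τ₀ = 1/97.7 = 0.010235 and τ_data = 24/32.7 = 0.733945, so τ_n = 0.744180.
Rearranging for μ₀: μ₀ = (μ_n·τ_n − τ_data·x̄)/τ₀ = (9.1776·0.744180 − 0.733945·9.3) / 0.010235 = 0.004098/0.010235 ≈ 0.4.

μ₀ = 0.4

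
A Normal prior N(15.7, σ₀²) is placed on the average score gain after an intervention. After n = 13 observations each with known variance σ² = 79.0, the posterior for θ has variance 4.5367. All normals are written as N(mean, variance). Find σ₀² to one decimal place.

For the Normal–Normal model with known σ², precisions add: τ_n = τ₀ + n/σ².
So 1/σ₀² = 1/4.5367 − 13/79.0 = 0.220425 − 0.164557 = 0.055868.
Hence σ₀² = 1/0.055868 ≈ 17.9.

σ₀² = 17.9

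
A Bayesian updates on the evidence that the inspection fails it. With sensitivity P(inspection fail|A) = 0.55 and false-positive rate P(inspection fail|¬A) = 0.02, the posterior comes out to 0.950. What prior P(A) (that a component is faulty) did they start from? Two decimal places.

In odds form, posterior odds = prior odds × likelihood ratio, so prior odds = posterior odds ÷ LR.
Posterior odds = 0.950/(1−0.950) = 19.0000. LR = 0.55/0.02 = 27.5000.
Prior odds = 19.0000/27.5000 = 0.6909, so P(A) = 0.6909/(1+0.6909) ≈ 0.41.

P(A) = 0.41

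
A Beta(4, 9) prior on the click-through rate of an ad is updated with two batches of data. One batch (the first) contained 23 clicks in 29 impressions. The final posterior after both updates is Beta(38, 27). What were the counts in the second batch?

11 clicks and 12 non-clicks

Sequential conjugate updates are equivalent to a single update on the pooled data, so total successes = posterior α − prior α and total failures = posterior β − prior β.
Total across both batches: 38−4=34 clicks, 27−9=18 non-clicks.
Subtract the first batch: 34−23=11 clicks and 18−6=12 non-clicks.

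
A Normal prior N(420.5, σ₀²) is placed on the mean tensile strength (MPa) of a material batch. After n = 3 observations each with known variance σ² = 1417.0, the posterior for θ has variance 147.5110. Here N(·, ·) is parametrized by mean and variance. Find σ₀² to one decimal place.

For the Normal–Normal model with known σ², precisions add: τ_n = τ₀ + n/σ².
So 1/σ₀² = 1/147.5110 − 3/1417.0 = 0.006779 − 0.002117 = 0.004662.
Hence σ₀² = 1/0.004662 ≈ 214.5.

σ₀² = 214.5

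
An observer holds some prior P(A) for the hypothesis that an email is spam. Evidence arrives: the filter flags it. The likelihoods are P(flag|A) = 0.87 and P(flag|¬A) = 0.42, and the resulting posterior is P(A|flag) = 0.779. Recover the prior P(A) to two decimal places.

In odds form, posterior odds = prior odds × likelihood ratio, so prior odds = posterior odds ÷ LR.
Posterior odds = 0.779/(1−0.779) = 3.5249. LR = 0.87/0.42 = 2.0714.
Prior odds = 3.5249/2.0714 = 1.7017, so P(A) = 1.7017/(1+1.7017) ≈ 0.63.

P(A) = 0.63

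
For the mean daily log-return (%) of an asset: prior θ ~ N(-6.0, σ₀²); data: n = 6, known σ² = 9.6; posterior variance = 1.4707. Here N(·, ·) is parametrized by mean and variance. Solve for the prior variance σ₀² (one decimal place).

σ₀² = 18.2

Posterior precision equals prior precision plus data precision: 1/σ_n² = 1/σ₀² + n/σ².
So 1/σ₀² = 1/1.4707 − 6/9.6 = 0.679948 − 0.625000 = 0.054948.
Hence σ₀² = 1/0.054948 ≈ 18.2.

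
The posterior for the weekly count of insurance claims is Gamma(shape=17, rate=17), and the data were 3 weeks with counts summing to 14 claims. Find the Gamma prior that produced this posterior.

Gamma–Poisson conjugacy: posterior shape = α + Σxᵢ, posterior rate = β + n.
So α = 17 − 14 = 3 and β = 17 − 3 = 14.

Gamma(shape=3, rate=14)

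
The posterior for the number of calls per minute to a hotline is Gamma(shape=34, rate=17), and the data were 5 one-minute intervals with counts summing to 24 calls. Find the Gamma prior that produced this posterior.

Gamma–Poisson conjugacy: posterior shape = α + Σxᵢ, posterior rate = β + n.
So α = 34 − 24 = 10 and β = 17 − 5 = 12.

Gamma(shape=10, rate=12)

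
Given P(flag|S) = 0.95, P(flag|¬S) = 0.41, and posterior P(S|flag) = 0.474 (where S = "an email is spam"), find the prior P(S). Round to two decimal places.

P(S) = 0.28

In odds form, posterior odds = prior odds × likelihood ratio, so prior odds = posterior odds ÷ LR.
Posterior odds = 0.474/(1−0.474) = 0.9011. LR = 0.95/0.41 = 2.3171.
Prior odds = 0.9011/2.3171 = 0.3889, so P(S) = 0.3889/(1+0.3889) ≈ 0.28.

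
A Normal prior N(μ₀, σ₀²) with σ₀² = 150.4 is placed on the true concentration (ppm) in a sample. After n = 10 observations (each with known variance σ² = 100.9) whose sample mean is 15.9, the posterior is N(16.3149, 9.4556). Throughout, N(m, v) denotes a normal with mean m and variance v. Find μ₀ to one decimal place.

μ₀ = 22.5

With known observation variance, the Normal–Normal posterior has precision τ_n = τ₀ + n/σ² and mean μ_n = (τ₀μ₀ + (n/σ²)x̄)/τ_n.
Here τ₀ = 1/150.4 = 0.006649 and τ_data = 10/100.9 = 0.099108, so τ_n = 0.105757.
Rearranging for μ₀: μ₀ = (μ_n·τ_n − τ_data·x̄)/τ₀ = (16.3149·0.105757 − 0.099108·15.9) / 0.006649 = 0.149598/0.006649 ≈ 22.5.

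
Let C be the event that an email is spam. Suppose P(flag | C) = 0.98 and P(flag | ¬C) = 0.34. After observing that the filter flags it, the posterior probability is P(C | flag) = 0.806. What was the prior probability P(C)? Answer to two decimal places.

P(C) = 0.59

In odds form, posterior odds = prior odds × likelihood ratio, so prior odds = posterior odds ÷ LR.
Posterior odds = 0.806/(1−0.806) = 4.1546. LR = 0.98/0.34 = 2.8824.
Prior odds = 4.1546/2.8824 = 1.4414, so P(C) = 1.4414/(1+1.4414) ≈ 0.59.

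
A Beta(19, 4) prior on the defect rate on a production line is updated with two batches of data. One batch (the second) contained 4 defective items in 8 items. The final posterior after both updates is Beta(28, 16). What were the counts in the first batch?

5 defective items and 8 good items

Sequential conjugate updates are equivalent to a single update on the pooled data, so total successes = posterior α − prior α and total failures = posterior β − prior β.
Total across both batches: 28−19=9 defective items, 16−4=12 good items.
Subtract the second batch: 9−4=5 defective items and 12−4=8 good items.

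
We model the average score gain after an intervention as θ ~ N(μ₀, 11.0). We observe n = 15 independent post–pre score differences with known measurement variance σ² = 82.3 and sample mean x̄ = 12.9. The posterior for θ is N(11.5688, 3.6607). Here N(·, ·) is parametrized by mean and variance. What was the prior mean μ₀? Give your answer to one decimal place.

The posterior mean is a precision-weighted average: μ_n = (τ₀μ₀ + τ_data·x̄)/(τ₀+τ_data), with τ₀=1/σ₀² and τ_data=n/σ².
Here τ₀ = 1/11.0 = 0.090909 and τ_data = 15/82.3 = 0.182260, so τ_n = 0.273169.
Rearranging for μ₀: μ₀ = (μ_n·τ_n − τ_data·x̄)/τ₀ = (11.5688·0.273169 − 0.182260·12.9) / 0.090909 = 0.809084/0.090909 ≈ 8.9.

μ₀ = 8.9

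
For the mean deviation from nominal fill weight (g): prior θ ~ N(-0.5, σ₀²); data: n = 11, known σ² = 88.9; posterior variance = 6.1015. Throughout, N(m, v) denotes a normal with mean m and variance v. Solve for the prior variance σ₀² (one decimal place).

σ₀² = 24.9

Posterior precision equals prior precision plus data precision: 1/σ_n² = 1/σ₀² + n/σ².
So 1/σ₀² = 1/6.1015 − 11/88.9 = 0.163894 − 0.123735 = 0.040159.
Hence σ₀² = 1/0.040159 ≈ 24.9.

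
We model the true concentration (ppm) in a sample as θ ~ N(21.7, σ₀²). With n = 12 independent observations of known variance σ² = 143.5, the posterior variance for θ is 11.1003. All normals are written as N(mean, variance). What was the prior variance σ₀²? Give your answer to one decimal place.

For the Normal–Normal model with known σ², precisions add: τ_n = τ₀ + n/σ².
So 1/σ₀² = 1/11.1003 − 12/143.5 = 0.090088 − 0.083624 = 0.006464.
Hence σ₀² = 1/0.006464 ≈ 154.7.

σ₀² = 154.7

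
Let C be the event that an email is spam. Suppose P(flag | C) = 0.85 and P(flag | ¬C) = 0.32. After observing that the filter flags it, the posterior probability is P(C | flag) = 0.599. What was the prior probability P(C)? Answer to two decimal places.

Bayes' rule in odds form gives O(C|E) = O(C)·[P(E|C)/P(E|¬C)], hence O(C) = O(C|E)/LR.
Posterior odds = 0.599/(1−0.599) = 1.4938. LR = 0.85/0.32 = 2.6562.
Prior odds = 1.4938/2.6562 = 0.5624, so P(C) = 0.5624/(1+0.5624) ≈ 0.36.

P(C) = 0.36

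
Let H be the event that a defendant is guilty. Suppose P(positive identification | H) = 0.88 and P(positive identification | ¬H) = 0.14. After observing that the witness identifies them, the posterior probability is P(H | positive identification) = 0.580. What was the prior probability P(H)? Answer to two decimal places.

In odds form, posterior odds = prior odds × likelihood ratio, so prior odds = posterior odds ÷ LR.
Posterior odds = 0.580/(1−0.580) = 1.3810. LR = 0.88/0.14 = 6.2857.
Prior odds = 1.3810/6.2857 = 0.2197, so P(H) = 0.2197/(1+0.2197) ≈ 0.18.

P(H) = 0.18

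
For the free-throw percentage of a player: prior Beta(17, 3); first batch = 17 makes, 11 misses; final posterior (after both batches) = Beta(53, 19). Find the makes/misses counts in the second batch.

19 makes and 5 misses

Because Beta–binomial updating is additive in the counts, the combined data contributed (α_post−α_prior, β_post−β_prior) successes and failures.
Total across both batches: 53−17=36 makes, 19−3=16 misses.
Subtract the first batch: 36−17=19 makes and 16−11=5 misses.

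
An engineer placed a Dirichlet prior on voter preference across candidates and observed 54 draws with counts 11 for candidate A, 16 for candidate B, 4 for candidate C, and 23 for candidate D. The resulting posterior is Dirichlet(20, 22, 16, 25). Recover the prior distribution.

For a Dirichlet(α) prior with multinomial counts c, the posterior is Dirichlet(α + c) componentwise.
Subtract each count from the matching posterior parameter: 20−11=9, 22−16=6, 16−4=12, 25−23=2.

Dirichlet(9, 6, 12, 2)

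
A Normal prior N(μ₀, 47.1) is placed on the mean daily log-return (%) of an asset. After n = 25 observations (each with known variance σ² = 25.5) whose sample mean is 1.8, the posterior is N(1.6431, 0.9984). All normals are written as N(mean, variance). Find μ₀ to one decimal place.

With known observation variance, the Normal–Normal posterior has precision τ_n = τ₀ + n/σ² and mean μ_n = (τ₀μ₀ + (n/σ²)x̄)/τ_n.
Here τ₀ = 1/47.1 = 0.021231 and τ_data = 25/25.5 = 0.980392, so τ_n = 1.001623.
Rearranging for μ₀: μ₀ = (μ_n·τ_n − τ_data·x̄)/τ₀ = (1.6431·1.001623 − 0.980392·1.8) / 0.021231 = -0.118939/0.021231 ≈ -5.6.

μ₀ = -5.6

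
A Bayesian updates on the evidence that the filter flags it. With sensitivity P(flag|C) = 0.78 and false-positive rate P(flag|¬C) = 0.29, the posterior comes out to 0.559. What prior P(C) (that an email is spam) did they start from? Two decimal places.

In odds form, posterior odds = prior odds × likelihood ratio, so prior odds = posterior odds ÷ LR.
Posterior odds = 0.559/(1−0.559) = 1.2676. LR = 0.78/0.29 = 2.6897.
Prior odds = 1.2676/2.6897 = 0.4713, so P(C) = 0.4713/(1+0.4713) ≈ 0.32.

P(C) = 0.32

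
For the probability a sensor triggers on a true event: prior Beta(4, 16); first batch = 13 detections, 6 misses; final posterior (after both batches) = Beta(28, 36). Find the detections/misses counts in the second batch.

11 detections and 14 misses

Because Beta–binomial updating is additive in the counts, the combined data contributed (α_post−α_prior, β_post−β_prior) successes and failures.
Total across both batches: 28−4=24 detections, 36−16=20 misses.
Subtract the first batch: 24−13=11 detections and 20−6=14 misses.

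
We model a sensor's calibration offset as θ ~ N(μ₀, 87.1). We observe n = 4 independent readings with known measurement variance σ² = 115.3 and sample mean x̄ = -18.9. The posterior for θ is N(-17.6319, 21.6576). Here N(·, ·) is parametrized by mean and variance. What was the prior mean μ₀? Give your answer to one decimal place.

The posterior mean is a precision-weighted average: μ_n = (τ₀μ₀ + τ_data·x̄)/(τ₀+τ_data), with τ₀=1/σ₀² and τ_data=n/σ².
Here τ₀ = 1/87.1 = 0.011481 and τ_data = 4/115.3 = 0.034692, so τ_n = 0.046173.
Rearranging for μ₀: μ₀ = (μ_n·τ_n − τ_data·x̄)/τ₀ = (-17.6319·0.046173 − 0.034692·-18.9) / 0.011481 = -0.158439/0.011481 ≈ -13.8.

μ₀ = -13.8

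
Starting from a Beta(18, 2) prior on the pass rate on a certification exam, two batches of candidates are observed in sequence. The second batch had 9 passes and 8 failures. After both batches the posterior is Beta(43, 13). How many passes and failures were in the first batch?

Sequential conjugate updates are equivalent to a single update on the pooled data, so total successes = posterior α − prior α and total failures = posterior β − prior β.
Total across both batches: 43−18=25 passes, 13−2=11 failures.
Subtract the second batch: 25−9=16 passes and 11−8=3 failures.

16 passes and 3 failures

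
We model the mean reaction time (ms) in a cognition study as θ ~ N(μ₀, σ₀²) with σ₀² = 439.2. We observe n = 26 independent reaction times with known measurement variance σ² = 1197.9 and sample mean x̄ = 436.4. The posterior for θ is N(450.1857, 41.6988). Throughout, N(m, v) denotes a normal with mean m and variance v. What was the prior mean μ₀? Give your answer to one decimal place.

μ₀ = 581.6

The posterior mean is a precision-weighted average: μ_n = (τ₀μ₀ + τ_data·x̄)/(τ₀+τ_data), with τ₀=1/σ₀² and τ_data=n/σ².
Here τ₀ = 1/439.2 = 0.002277 and τ_data = 26/1197.9 = 0.021705, so τ_n = 0.023982.
Rearranging for μ₀: μ₀ = (μ_n·τ_n − τ_data·x̄)/τ₀ = (450.1857·0.023982 − 0.021705·436.4) / 0.002277 = 1.324291/0.002277 ≈ 581.6.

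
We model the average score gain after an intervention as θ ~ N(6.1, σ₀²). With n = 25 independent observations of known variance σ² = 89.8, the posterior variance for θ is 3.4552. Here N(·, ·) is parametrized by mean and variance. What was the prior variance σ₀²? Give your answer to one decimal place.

Posterior precision equals prior precision plus data precision: 1/σ_n² = 1/σ₀² + n/σ².
So 1/σ₀² = 1/3.4552 − 25/89.8 = 0.289419 − 0.278396 = 0.011023.
Hence σ₀² = 1/0.011023 ≈ 90.7.

σ₀² = 90.7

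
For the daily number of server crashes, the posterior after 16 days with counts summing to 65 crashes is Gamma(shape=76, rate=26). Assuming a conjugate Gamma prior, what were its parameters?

Gamma–Poisson conjugacy: posterior shape = α + Σxᵢ, posterior rate = β + n.
So α = 76 − 65 = 11 and β = 26 − 16 = 10.

Gamma(shape=11, rate=10)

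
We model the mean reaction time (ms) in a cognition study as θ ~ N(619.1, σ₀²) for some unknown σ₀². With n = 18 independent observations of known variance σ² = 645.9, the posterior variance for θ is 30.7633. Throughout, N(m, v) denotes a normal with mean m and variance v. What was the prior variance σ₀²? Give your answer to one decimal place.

Posterior precision equals prior precision plus data precision: 1/σ_n² = 1/σ₀² + n/σ².
So 1/σ₀² = 1/30.7633 − 18/645.9 = 0.032506 − 0.027868 = 0.004638.
Hence σ₀² = 1/0.004638 ≈ 215.6.

σ₀² = 215.6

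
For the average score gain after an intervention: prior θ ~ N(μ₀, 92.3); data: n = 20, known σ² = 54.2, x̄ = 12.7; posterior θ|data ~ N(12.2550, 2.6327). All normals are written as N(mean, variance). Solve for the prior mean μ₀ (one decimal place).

With known observation variance, the Normal–Normal posterior has precision τ_n = τ₀ + n/σ² and mean μ_n = (τ₀μ₀ + (n/σ²)x̄)/τ_n.
Here τ₀ = 1/92.3 = 0.010834 and τ_data = 20/54.2 = 0.369004, so τ_n = 0.379838.
Rearranging for μ₀: μ₀ = (μ_n·τ_n − τ_data·x̄)/τ₀ = (12.2550·0.379838 − 0.369004·12.7) / 0.010834 = -0.031436/0.010834 ≈ -2.9.

μ₀ = -2.9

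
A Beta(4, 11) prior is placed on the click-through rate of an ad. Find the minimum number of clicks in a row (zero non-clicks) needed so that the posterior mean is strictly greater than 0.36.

k = 3

After k clicks and 0 non-clicks the posterior is Beta(4+k, 11), with mean (4+k)/(4+11+k).
Set (4+k)/(15+k) > 0.36 and solve: k > (0.36·15 − 4)/(1 − 0.36) = 2.188.
The smallest integer exceeding 2.188 is 3.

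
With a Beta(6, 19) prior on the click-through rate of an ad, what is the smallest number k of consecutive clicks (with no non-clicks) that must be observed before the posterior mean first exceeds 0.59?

After k clicks and 0 non-clicks the posterior is Beta(6+k, 19), with mean (6+k)/(6+19+k).
Set (6+k)/(25+k) > 0.59 and solve: k > (0.59·25 − 6)/(1 − 0.59) = 21.341.
The smallest integer exceeding 21.341 is 22.

k = 22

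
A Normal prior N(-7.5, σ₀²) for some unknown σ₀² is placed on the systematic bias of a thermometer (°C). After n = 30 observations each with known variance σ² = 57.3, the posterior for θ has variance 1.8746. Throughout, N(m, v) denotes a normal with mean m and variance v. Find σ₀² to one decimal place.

σ₀² = 101.1

Posterior precision equals prior precision plus data precision: 1/σ_n² = 1/σ₀² + n/σ².
So 1/σ₀² = 1/1.8746 − 30/57.3 = 0.533447 − 0.523560 = 0.009887.
Hence σ₀² = 1/0.009887 ≈ 101.1.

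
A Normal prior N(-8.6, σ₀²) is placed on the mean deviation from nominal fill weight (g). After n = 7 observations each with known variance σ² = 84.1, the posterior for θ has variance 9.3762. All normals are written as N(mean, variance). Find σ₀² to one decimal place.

For the Normal–Normal model with known σ², precisions add: τ_n = τ₀ + n/σ².
So 1/σ₀² = 1/9.3762 − 7/84.1 = 0.106653 − 0.083234 = 0.023419.
Hence σ₀² = 1/0.023419 ≈ 42.7.

σ₀² = 42.7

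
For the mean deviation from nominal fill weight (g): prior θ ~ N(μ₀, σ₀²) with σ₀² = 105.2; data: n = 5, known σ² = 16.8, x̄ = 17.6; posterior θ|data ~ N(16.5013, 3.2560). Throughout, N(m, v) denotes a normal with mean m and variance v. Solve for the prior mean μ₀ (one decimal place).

μ₀ = -17.9

With known observation variance, the Normal–Normal posterior has precision τ_n = τ₀ + n/σ² and mean μ_n = (τ₀μ₀ + (n/σ²)x̄)/τ_n.
Here τ₀ = 1/105.2 = 0.009506 and τ_data = 5/16.8 = 0.297619, so τ_n = 0.307125.
Rearranging for μ₀: μ₀ = (μ_n·τ_n − τ_data·x̄)/τ₀ = (16.5013·0.307125 − 0.297619·17.6) / 0.009506 = -0.170133/0.009506 ≈ -17.9.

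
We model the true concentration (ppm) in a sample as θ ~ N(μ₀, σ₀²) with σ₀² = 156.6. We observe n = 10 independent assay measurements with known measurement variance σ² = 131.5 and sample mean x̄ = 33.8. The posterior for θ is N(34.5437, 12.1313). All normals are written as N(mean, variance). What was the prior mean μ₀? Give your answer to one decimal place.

μ₀ = 43.4

With known observation variance, the Normal–Normal posterior has precision τ_n = τ₀ + n/σ² and mean μ_n = (τ₀μ₀ + (n/σ²)x̄)/τ_n.
Here τ₀ = 1/156.6 = 0.006386 and τ_data = 10/131.5 = 0.076046, so τ_n = 0.082432.
Rearranging for μ₀: μ₀ = (μ_n·τ_n − τ_data·x̄)/τ₀ = (34.5437·0.082432 − 0.076046·33.8) / 0.006386 = 0.277151/0.006386 ≈ 43.4.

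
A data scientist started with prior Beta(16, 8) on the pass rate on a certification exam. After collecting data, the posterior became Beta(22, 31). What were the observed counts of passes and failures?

6 passes and 23 failures

A Beta(a, b) prior with s successes and f failures in binomial data gives a Beta(a+s, b+f) posterior.
Match parameters: s=22−16=6, f=31−8=23.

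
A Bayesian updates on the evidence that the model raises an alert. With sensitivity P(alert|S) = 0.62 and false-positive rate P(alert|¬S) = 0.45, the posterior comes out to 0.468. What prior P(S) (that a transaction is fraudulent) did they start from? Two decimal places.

P(S) = 0.39

In odds form, posterior odds = prior odds × likelihood ratio, so prior odds = posterior odds ÷ LR.
Posterior odds = 0.468/(1−0.468) = 0.8797. LR = 0.62/0.45 = 1.3778.
Prior odds = 0.8797/1.3778 = 0.6385, so P(S) = 0.6385/(1+0.6385) ≈ 0.39.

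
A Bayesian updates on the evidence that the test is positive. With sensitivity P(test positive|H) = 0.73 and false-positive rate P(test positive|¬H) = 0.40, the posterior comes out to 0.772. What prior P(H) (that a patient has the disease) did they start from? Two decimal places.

In odds form, posterior odds = prior odds × likelihood ratio, so prior odds = posterior odds ÷ LR.
Posterior odds = 0.772/(1−0.772) = 3.3860. LR = 0.73/0.40 = 1.8250.
Prior odds = 3.3860/1.8250 = 1.8553, so P(H) = 1.8553/(1+1.8553) ≈ 0.65.

P(H) = 0.65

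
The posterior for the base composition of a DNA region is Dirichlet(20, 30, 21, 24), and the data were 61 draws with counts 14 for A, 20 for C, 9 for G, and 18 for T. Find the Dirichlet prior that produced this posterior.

Dirichlet(6, 10, 12, 6)

For a Dirichlet(α) prior with multinomial counts c, the posterior is Dirichlet(α + c) componentwise.
Subtract each count from the matching posterior parameter: 20−14=6, 30−20=10, 21−9=12, 24−18=6.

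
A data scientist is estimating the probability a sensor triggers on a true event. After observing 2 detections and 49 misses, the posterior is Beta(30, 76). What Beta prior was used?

Beta is conjugate to the binomial likelihood: posterior = Beta(α+s, β+f).
So α = 30 − 2 = 28 and β = 76 − 49 = 27.

Beta(28, 27)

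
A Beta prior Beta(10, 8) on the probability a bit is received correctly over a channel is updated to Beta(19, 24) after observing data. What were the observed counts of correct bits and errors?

Beta is conjugate to the binomial likelihood: posterior = Beta(a+s, b+f).
So s = 19 − 10 = 9 and f = 24 − 8 = 16.

9 correct bits and 16 errors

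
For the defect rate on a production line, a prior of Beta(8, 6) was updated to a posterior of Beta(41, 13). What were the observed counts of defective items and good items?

Under Beta–binomial conjugacy the posterior parameters are (a+s, b+f).
Match parameters: s=41−8=33, f=13−6=7.

33 defective items and 7 good items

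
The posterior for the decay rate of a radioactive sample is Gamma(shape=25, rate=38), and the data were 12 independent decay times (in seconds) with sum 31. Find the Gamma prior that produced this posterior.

Gamma–exponential conjugacy: posterior shape = α + n, posterior rate = β + Σtᵢ.
So α = 25 − 12 = 13 and β = 38 − 31 = 7.

Gamma(shape=13, rate=7)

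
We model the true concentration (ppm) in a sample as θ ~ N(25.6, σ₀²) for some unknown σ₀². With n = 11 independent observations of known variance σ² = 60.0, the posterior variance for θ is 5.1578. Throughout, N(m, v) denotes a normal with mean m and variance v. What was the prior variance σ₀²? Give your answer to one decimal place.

σ₀² = 94.8

For the Normal–Normal model with known σ², precisions add: τ_n = τ₀ + n/σ².
So 1/σ₀² = 1/5.1578 − 11/60.0 = 0.193881 − 0.183333 = 0.010548.
Hence σ₀² = 1/0.010548 ≈ 94.8.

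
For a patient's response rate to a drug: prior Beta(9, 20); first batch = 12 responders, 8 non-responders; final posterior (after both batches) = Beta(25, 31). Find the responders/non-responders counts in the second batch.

Sequential conjugate updates are equivalent to a single update on the pooled data, so total successes = posterior α − prior α and total failures = posterior β − prior β.
Total across both batches: 25−9=16 responders, 31−20=11 non-responders.
Subtract the first batch: 16−12=4 responders and 11−8=3 non-responders.

4 responders and 3 non-responders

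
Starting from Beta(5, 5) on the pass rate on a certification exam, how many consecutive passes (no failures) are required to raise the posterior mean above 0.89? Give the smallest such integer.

k = 36

After k passes and 0 failures the posterior is Beta(5+k, 5), with mean (5+k)/(5+5+k).
Set (5+k)/(10+k) > 0.89 and solve: k > (0.89·10 − 5)/(1 − 0.89) = 35.455.
The smallest integer exceeding 35.455 is 36.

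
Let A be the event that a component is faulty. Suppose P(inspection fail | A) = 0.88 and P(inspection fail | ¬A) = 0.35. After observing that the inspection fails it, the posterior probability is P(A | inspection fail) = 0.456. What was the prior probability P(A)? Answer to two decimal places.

P(A) = 0.25

In odds form, posterior odds = prior odds × likelihood ratio, so prior odds = posterior odds ÷ LR.
Posterior odds = 0.456/(1−0.456) = 0.8382. LR = 0.88/0.35 = 2.5143.
Prior odds = 0.8382/2.5143 = 0.3334, so P(A) = 0.3334/(1+0.3334) ≈ 0.25.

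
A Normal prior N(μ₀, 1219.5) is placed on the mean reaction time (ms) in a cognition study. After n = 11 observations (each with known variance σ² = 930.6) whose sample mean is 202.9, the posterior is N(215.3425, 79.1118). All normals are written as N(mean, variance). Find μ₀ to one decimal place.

μ₀ = 394.7

With known observation variance, the Normal–Normal posterior has precision τ_n = τ₀ + n/σ² and mean μ_n = (τ₀μ₀ + (n/σ²)x̄)/τ_n.
Here τ₀ = 1/1219.5 = 0.000820 and τ_data = 11/930.6 = 0.011820, so τ_n = 0.012640.
Rearranging for μ₀: μ₀ = (μ_n·τ_n − τ_data·x̄)/τ₀ = (215.3425·0.012640 − 0.011820·202.9) / 0.000820 = 0.323651/0.000820 ≈ 394.7.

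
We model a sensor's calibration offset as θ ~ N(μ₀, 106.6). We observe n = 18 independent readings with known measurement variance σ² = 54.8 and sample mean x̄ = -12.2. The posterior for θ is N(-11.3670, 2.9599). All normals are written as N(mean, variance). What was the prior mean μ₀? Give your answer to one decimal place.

With known observation variance, the Normal–Normal posterior has precision τ_n = τ₀ + n/σ² and mean μ_n = (τ₀μ₀ + (n/σ²)x̄)/τ_n.
Here τ₀ = 1/106.6 = 0.009381 and τ_data = 18/54.8 = 0.328467, so τ_n = 0.337848.
Rearranging for μ₀: μ₀ = (μ_n·τ_n − τ_data·x̄)/τ₀ = (-11.3670·0.337848 − 0.328467·-12.2) / 0.009381 = 0.166979/0.009381 ≈ 17.8.

μ₀ = 17.8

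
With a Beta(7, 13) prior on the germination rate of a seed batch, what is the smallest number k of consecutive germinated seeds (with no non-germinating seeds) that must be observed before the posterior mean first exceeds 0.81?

k = 49

After k germinated seeds and 0 non-germinating seeds the posterior is Beta(7+k, 13), with mean (7+k)/(7+13+k).
Set (7+k)/(20+k) > 0.81 and solve: k > (0.81·20 − 7)/(1 − 0.81) = 48.421.
The smallest integer exceeding 48.421 is 49, and checking k=49: (56)/(69) = 0.8116 > 0.81.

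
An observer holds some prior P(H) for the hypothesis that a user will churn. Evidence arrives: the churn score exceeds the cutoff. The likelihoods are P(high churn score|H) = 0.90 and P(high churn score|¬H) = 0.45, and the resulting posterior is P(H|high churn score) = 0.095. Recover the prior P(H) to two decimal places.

P(H) = 0.05

In odds form, posterior odds = prior odds × likelihood ratio, so prior odds = posterior odds ÷ LR.
Posterior odds = 0.095/(1−0.095) = 0.1050. LR = 0.90/0.45 = 2.0000.
Prior odds = 0.1050/2.0000 = 0.0525, so P(H) = 0.0525/(1+0.0525) ≈ 0.05.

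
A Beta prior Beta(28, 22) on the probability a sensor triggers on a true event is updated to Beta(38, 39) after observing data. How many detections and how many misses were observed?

10 detections and 17 misses

A Beta(a, b) prior with s successes and f failures in binomial data gives a Beta(a+s, b+f) posterior.
Match parameters: s=38−28=10, f=39−22=17.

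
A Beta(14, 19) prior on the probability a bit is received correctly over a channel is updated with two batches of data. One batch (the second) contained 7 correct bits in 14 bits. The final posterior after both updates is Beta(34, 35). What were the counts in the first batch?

13 correct bits and 9 errors

Because Beta–binomial updating is additive in the counts, the combined data contributed (α_post−α_prior, β_post−β_prior) successes and failures.
Total across both batches: 34−14=20 correct bits, 35−19=16 errors.
Subtract the second batch: 20−7=13 correct bits and 16−7=9 errors.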